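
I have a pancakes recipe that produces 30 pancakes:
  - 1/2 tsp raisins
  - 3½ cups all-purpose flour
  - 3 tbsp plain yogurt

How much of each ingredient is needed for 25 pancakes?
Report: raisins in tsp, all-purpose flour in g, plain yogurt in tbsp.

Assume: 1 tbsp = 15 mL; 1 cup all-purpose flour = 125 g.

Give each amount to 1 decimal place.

Scaling factor: 25/30 = 5/6.
raisins: 0.5 tsp × 5/6 ≈ 0.4 tsp
all-purpose flour: 3.5 cup × 5/6 × 125 g/cup ≈ 364.6 g
plain yogurt: 3 tbsp × 5/6 = 2.5 tbsp

raisins: 0.4 tsp; all-purpose flour: 364.6 g; plain yogurt: 2.5 tbsp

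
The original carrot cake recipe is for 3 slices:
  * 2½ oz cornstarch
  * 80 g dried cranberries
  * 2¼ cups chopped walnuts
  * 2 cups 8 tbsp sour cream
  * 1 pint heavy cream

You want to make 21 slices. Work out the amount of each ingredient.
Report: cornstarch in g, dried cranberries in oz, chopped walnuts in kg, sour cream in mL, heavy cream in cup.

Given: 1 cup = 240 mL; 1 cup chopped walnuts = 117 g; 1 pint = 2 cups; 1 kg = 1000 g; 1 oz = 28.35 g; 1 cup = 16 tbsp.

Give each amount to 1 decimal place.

cornstarch: 496.1 g; dried cranberries: 19.8 oz; chopped walnuts: 1.8 kg; sour cream: 4200.0 mL; heavy cream: 14.0 cup

Scaling factor: 21/3 = 7.
cornstarch: 2.5 oz × 7 × 28.35 g/oz ≈ 496.1 g
dried cranberries: 80 g × 7 ÷ 28.35 g/oz ≈ 19.8 oz
chopped walnuts: 2.25 cup × 7 × 117 g/cup ÷ 1000 g/kg ≈ 1.8 kg
sour cream: (2 cup + 8 tbsp = 2.5 cup) × 7 × 240 mL/cup = 4200.0 mL
heavy cream: 1 pint × 7 × 2 cup/pint = 14.0 cup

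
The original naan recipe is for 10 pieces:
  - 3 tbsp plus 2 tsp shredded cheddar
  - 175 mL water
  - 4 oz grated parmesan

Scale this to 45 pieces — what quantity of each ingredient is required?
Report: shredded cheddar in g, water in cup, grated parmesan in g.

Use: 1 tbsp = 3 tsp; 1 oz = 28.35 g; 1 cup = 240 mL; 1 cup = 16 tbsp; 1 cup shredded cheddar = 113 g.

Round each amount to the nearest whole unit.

shredded cheddar: 117 g; water: 3 cup; grated parmesan: 510 g

Scaling factor: 45/10 = 9/2 = 4.5.
shredded cheddar: (3 tbsp + 2 tsp = 11/3 tbsp) × 9/2 ÷ 16 tbsp/cup × 113 g/cup ≈ 117 g
water: 175 mL × 9/2 ÷ 240 mL/cup ≈ 3 cup
grated parmesan: 4 oz × 9/2 × 28.35 g/oz ≈ 510 g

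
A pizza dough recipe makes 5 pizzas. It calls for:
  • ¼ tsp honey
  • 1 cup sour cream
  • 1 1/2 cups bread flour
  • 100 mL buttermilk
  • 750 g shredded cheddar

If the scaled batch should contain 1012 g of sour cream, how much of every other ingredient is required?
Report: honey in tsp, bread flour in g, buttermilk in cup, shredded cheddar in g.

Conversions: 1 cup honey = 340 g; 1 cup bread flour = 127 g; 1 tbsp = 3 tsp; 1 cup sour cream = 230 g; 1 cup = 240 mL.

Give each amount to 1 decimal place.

honey: 1.1 tsp; bread flour: 838.2 g; buttermilk: 1.8 cup; shredded cheddar: 3300.0 g

The original recipe has 230 g of sour cream, so the scaling factor is 1012 ÷ 230 = 22/5 = 4.4.
honey: 0.25 tsp × 22/5 = 1.1 tsp
bread flour: 1.5 cup × 22/5 × 127 g/cup = 838.2 g
buttermilk: 100 mL × 22/5 ÷ 240 mL/cup ≈ 1.8 cup
shredded cheddar: 750 g × 22/5 = 3300.0 g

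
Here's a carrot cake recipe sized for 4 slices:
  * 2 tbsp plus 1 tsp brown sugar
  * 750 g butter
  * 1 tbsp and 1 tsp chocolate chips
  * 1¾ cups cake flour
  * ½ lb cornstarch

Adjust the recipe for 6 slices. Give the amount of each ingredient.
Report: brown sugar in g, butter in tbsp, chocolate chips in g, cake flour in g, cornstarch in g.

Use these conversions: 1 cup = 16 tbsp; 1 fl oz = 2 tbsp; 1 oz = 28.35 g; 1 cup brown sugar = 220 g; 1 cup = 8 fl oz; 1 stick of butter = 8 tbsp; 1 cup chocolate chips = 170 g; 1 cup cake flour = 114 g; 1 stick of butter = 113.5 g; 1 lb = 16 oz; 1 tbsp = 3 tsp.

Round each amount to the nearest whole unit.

Scaling factor: 6/4 = 3/2 = 1.5.
brown sugar: (2 tbsp + 1 tsp = 7/3 tbsp) × 3/2 ÷ 16 tbsp/cup × 220 g/cup ≈ 48 g
butter: 750 g × 3/2 ÷ 113.5 g/stick × 8 tbsp/stick ≈ 79 tbsp
chocolate chips: (1 tbsp + 1 tsp = 4/3 tbsp) × 3/2 ÷ 16 tbsp/cup × 170 g/cup ≈ 21 g
cake flour: 1.75 cup × 3/2 × 114 g/cup ≈ 299 g
cornstarch: 0.5 lb × 3/2 × 16 oz/lb × 28.35 g/oz ≈ 340 g

brown sugar: 48 g; butter: 79 tbsp; chocolate chips: 21 g; cake flour: 299 g; cornstarch: 340 g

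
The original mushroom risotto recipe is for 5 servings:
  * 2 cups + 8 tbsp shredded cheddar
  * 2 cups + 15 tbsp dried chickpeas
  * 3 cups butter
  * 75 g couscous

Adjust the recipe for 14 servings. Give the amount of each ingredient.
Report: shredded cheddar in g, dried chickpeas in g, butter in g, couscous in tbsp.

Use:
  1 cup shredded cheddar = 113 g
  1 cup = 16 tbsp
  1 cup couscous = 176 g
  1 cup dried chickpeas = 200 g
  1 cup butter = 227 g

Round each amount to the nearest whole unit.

shredded cheddar: 791 g; dried chickpeas: 1645 g; butter: 1907 g; couscous: 19 tbsp

Scaling factor: 14/5 = 2.8.
shredded cheddar: (2 cup + 8 tbsp = 2.5 cup) × 14/5 × 113 g/cup = 791 g
dried chickpeas: (2 cup + 15 tbsp = 2.9375 cup) × 14/5 × 200 g/cup = 1645 g
butter: 3 cup × 14/5 × 227 g/cup ≈ 1907 g
couscous: 75 g × 14/5 ÷ 176 g/cup × 16 tbsp/cup ≈ 19 tbsp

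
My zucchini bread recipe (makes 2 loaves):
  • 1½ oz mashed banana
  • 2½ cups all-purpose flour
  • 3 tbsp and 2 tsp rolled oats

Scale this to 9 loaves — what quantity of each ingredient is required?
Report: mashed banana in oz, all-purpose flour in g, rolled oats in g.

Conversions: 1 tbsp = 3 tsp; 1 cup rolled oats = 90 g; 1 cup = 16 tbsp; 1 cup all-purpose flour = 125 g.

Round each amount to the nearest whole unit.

Scaling factor: 9/2 = 4.5.
mashed banana: 1.5 oz × 9/2 ≈ 7 oz
all-purpose flour: 2.5 cup × 9/2 × 125 g/cup ≈ 1406 g
rolled oats: (3 tbsp + 2 tsp = 11/3 tbsp) × 9/2 ÷ 16 tbsp/cup × 90 g/cup ≈ 93 g

mashed banana: 7 oz; all-purpose flour: 1406 g; rolled oats: 93 g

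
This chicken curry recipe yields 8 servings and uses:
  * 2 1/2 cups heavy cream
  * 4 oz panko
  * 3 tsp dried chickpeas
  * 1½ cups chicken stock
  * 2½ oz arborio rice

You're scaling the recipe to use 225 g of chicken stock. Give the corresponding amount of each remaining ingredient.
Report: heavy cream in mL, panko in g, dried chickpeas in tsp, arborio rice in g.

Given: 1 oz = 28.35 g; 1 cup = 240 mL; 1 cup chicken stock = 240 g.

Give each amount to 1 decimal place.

The original recipe has 360 g of chicken stock, so the scaling factor is 225 ÷ 360 = 5/8 = 0.625.
heavy cream: 2.5 cup × 5/8 × 240 mL/cup = 375.0 mL
panko: 4 oz × 5/8 × 28.35 g/oz ≈ 70.9 g
dried chickpeas: 3 tsp × 5/8 ≈ 1.9 tsp
arborio rice: 2.5 oz × 5/8 × 28.35 g/oz ≈ 44.3 g

heavy cream: 375.0 mL; panko: 70.9 g; dried chickpeas: 1.9 tsp; arborio rice: 44.3 g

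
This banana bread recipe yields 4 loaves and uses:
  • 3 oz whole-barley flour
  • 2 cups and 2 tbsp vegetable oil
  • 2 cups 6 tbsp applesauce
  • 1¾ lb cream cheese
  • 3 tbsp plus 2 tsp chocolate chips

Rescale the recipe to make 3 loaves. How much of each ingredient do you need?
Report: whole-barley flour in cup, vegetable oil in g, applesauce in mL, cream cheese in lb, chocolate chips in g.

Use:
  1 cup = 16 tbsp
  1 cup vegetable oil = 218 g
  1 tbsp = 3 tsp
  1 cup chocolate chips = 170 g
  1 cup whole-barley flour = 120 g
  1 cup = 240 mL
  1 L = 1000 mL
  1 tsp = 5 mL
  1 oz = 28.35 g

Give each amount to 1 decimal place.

Scaling factor: 3/4 = 0.75.
whole-barley flour: 3 oz × 3/4 × 28.35 g/oz ÷ 120 g/cup ≈ 0.5 cup
vegetable oil: (2 cup + 2 tbsp = 2.125 cup) × 3/4 × 218 g/cup ≈ 347.4 g
applesauce: (2 cup + 6 tbsp = 2.375 cup) × 3/4 × 240 mL/cup = 427.5 mL
cream cheese: 1.75 lb × 3/4 ≈ 1.3 lb
chocolate chips: (3 tbsp + 2 tsp = 11/3 tbsp) × 3/4 ÷ 16 tbsp/cup × 170 g/cup ≈ 29.2 g

whole-barley flour: 0.5 cup; vegetable oil: 347.4 g; applesauce: 427.5 mL; cream cheese: 1.3 lb; chocolate chips: 29.2 g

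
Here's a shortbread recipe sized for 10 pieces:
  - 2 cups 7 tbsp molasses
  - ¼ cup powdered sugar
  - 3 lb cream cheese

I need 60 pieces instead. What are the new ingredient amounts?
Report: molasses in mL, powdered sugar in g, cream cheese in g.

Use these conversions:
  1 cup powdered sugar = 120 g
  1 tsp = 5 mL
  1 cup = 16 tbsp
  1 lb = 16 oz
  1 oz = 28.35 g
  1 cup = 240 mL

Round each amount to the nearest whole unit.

molasses: 3510 mL; powdered sugar: 180 g; cream cheese: 8165 g

Scaling factor: 60/10 = 6.
molasses: (2 cup + 7 tbsp = 2.4375 cup) × 6 × 240 mL/cup = 3510 mL
powdered sugar: 0.25 cup × 6 × 120 g/cup = 180 g
cream cheese: 3 lb × 6 × 16 oz/lb × 28.35 g/oz ≈ 8165 g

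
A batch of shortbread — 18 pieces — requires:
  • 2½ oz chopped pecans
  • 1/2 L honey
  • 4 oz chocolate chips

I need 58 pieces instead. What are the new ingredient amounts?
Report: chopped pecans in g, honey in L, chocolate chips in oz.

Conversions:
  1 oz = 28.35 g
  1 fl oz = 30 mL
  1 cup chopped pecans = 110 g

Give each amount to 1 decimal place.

chopped pecans: 228.4 g; honey: 1.6 L; chocolate chips: 12.9 oz

Scaling factor: 58/18 = 29/9.
chopped pecans: 2.5 oz × 29/9 × 28.35 g/oz ≈ 228.4 g
honey: 0.5 L × 29/9 ≈ 1.6 L
chocolate chips: 4 oz × 29/9 ≈ 12.9 oz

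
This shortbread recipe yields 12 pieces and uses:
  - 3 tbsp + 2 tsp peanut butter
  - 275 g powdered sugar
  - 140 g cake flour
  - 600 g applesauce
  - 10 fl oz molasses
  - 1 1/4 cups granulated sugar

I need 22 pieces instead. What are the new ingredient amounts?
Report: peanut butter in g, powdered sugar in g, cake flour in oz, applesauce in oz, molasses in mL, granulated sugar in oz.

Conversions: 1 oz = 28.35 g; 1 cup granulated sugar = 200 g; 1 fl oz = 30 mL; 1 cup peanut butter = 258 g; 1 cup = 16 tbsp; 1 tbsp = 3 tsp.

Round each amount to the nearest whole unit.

Scaling factor: 22/12 = 11/6.
peanut butter: (3 tbsp + 2 tsp = 11/3 tbsp) × 11/6 ÷ 16 tbsp/cup × 258 g/cup ≈ 108 g
powdered sugar: 275 g × 11/6 ≈ 504 g
cake flour: 140 g × 11/6 ÷ 28.35 g/oz ≈ 9 oz
applesauce: 600 g × 11/6 ÷ 28.35 g/oz ≈ 39 oz
molasses: 10 fl oz × 11/6 × 30 mL/fl oz = 550 mL
granulated sugar: 1.25 cup × 11/6 × 200 g/cup ÷ 28.35 g/oz ≈ 16 oz

peanut butter: 108 g; powdered sugar: 504 g; cake flour: 9 oz; applesauce: 39 oz; molasses: 550 mL; granulated sugar: 16 oz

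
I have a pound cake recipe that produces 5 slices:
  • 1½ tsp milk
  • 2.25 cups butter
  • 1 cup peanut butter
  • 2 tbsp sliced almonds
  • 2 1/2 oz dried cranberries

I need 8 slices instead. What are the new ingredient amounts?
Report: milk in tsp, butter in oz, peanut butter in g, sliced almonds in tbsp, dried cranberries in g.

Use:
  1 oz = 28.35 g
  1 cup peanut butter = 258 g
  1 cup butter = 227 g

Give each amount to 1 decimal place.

Scaling factor: 8/5 = 1.6.
milk: 1.5 tsp × 8/5 = 2.4 tsp
butter: 2.25 cup × 8/5 × 227 g/cup ÷ 28.35 g/oz ≈ 28.8 oz
peanut butter: 1 cup × 8/5 × 258 g/cup = 412.8 g
sliced almonds: 2 tbsp × 8/5 = 3.2 tbsp
dried cranberries: 2.5 oz × 8/5 × 28.35 g/oz = 113.4 g

milk: 2.4 tsp; butter: 28.8 oz; peanut butter: 412.8 g; sliced almonds: 3.2 tbsp; dried cranberries: 113.4 g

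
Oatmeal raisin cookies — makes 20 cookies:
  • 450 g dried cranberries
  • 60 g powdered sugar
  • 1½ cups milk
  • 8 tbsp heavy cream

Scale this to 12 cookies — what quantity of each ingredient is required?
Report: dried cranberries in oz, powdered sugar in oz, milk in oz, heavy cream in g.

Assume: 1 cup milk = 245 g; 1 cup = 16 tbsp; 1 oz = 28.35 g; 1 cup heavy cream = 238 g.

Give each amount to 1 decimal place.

dried cranberries: 9.5 oz; powdered sugar: 1.3 oz; milk: 7.8 oz; heavy cream: 71.4 g

Scaling factor: 12/20 = 3/5 = 0.6.
dried cranberries: 450 g × 3/5 ÷ 28.35 g/oz ≈ 9.5 oz
powdered sugar: 60 g × 3/5 ÷ 28.35 g/oz ≈ 1.3 oz
milk: 1.5 cup × 3/5 × 245 g/cup ÷ 28.35 g/oz ≈ 7.8 oz
heavy cream: 8 tbsp × 3/5 ÷ 16 tbsp/cup × 238 g/cup = 71.4 g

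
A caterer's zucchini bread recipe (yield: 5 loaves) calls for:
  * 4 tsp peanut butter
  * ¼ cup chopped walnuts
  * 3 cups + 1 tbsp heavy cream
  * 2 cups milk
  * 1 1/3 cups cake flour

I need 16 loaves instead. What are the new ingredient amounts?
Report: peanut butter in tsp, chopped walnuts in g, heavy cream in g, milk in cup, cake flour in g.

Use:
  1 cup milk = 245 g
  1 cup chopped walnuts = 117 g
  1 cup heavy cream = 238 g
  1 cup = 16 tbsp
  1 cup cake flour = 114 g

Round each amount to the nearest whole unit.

peanut butter: 13 tsp; chopped walnuts: 94 g; heavy cream: 2332 g; milk: 6 cup; cake flour: 486 g

Scaling factor: 16/5 = 3.2.
peanut butter: 4 tsp × 16/5 ≈ 13 tsp
chopped walnuts: 0.25 cup × 16/5 × 117 g/cup ≈ 94 g
heavy cream: (3 cup + 1 tbsp = 3.0625 cup) × 16/5 × 238 g/cup ≈ 2332 g
milk: 2 cup × 16/5 ≈ 6 cup
cake flour: 4/3 cup × 16/5 × 114 g/cup ≈ 486 g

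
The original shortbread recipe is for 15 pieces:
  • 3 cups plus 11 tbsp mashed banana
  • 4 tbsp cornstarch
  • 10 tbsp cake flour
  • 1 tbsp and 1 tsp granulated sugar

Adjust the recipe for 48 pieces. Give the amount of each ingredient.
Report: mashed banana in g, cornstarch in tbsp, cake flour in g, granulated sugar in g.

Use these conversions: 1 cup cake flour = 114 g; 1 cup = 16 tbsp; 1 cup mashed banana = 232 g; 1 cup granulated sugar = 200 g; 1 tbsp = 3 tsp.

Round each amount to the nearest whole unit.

Scaling factor: 48/15 = 16/5 = 3.2.
mashed banana: (3 cup + 11 tbsp = 3.6875 cup) × 16/5 × 232 g/cup ≈ 2738 g
cornstarch: 4 tbsp × 16/5 ≈ 13 tbsp
cake flour: 10 tbsp × 16/5 ÷ 16 tbsp/cup × 114 g/cup = 228 g
granulated sugar: (1 tbsp + 1 tsp = 4/3 tbsp) × 16/5 ÷ 16 tbsp/cup × 200 g/cup ≈ 53 g

mashed banana: 2738 g; cornstarch: 13 tbsp; cake flour: 228 g; granulated sugar: 53 g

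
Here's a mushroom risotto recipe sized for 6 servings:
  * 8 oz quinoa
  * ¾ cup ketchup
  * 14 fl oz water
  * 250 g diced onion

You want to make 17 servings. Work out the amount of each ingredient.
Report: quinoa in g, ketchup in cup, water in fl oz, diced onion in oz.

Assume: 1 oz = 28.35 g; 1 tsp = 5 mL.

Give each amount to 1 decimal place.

quinoa: 642.6 g; ketchup: 2.1 cup; water: 39.7 fl oz; diced onion: 25.0 oz

Scaling factor: 17/6.
quinoa: 8 oz × 17/6 × 28.35 g/oz = 642.6 g
ketchup: 0.75 cup × 17/6 ≈ 2.1 cup
water: 14 fl oz × 17/6 ≈ 39.7 fl oz
diced onion: 250 g × 17/6 ÷ 28.35 g/oz ≈ 25.0 oz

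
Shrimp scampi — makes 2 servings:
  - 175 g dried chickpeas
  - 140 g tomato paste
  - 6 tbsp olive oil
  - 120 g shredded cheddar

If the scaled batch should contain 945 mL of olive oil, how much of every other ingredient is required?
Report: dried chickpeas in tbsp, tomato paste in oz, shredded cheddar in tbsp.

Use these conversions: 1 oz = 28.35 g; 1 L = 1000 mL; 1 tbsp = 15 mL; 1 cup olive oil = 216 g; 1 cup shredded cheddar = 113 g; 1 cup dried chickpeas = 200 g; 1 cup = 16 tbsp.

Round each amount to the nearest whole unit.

The original recipe has 90 mL of olive oil, so the scaling factor is 945 ÷ 90 = 21/2 = 10.5.
dried chickpeas: 175 g × 21/2 ÷ 200 g/cup × 16 tbsp/cup = 147 tbsp
tomato paste: 140 g × 21/2 ÷ 28.35 g/oz ≈ 52 oz
shredded cheddar: 120 g × 21/2 ÷ 113 g/cup × 16 tbsp/cup ≈ 178 tbsp

dried chickpeas: 147 tbsp; tomato paste: 52 oz; shredded cheddar: 178 tbsp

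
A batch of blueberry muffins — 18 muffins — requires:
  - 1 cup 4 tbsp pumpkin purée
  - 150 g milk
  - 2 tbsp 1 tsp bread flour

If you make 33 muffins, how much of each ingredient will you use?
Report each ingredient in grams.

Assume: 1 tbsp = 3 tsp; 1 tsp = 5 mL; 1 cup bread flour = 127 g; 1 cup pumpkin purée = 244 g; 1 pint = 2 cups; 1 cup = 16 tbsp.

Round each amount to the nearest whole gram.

pumpkin purée: 559 g; milk: 275 g; bread flour: 34 g

Scaling factor: 33/18 = 11/6.
pumpkin purée: (1 cup + 4 tbsp = 1.25 cup) × 11/6 × 244 g/cup ≈ 559 g
milk: 150 g × 11/6 = 275 g
bread flour: (2 tbsp + 1 tsp = 7/3 tbsp) × 11/6 ÷ 16 tbsp/cup × 127 g/cup ≈ 34 g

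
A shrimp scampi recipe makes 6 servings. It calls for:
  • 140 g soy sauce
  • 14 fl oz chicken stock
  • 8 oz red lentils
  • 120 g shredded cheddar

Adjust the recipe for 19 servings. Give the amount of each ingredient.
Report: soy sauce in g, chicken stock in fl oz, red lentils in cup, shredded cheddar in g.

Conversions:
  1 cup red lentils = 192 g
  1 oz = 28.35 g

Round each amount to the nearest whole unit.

Scaling factor: 19/6.
soy sauce: 140 g × 19/6 ≈ 443 g
chicken stock: 14 fl oz × 19/6 ≈ 44 fl oz
red lentils: 8 oz × 19/6 × 28.35 g/oz ÷ 192 g/cup ≈ 4 cup
shredded cheddar: 120 g × 19/6 = 380 g

soy sauce: 443 g; chicken stock: 44 fl oz; red lentils: 4 cup; shredded cheddar: 380 g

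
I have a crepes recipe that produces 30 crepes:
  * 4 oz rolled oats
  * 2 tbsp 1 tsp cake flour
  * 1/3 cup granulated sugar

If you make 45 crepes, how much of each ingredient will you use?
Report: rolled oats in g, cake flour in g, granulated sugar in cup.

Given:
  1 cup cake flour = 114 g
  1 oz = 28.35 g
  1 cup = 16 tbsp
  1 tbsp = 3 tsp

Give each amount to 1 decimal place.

rolled oats: 170.1 g; cake flour: 24.9 g; granulated sugar: 0.5 cup

Scaling factor: 45/30 = 3/2 = 1.5.
rolled oats: 4 oz × 3/2 × 28.35 g/oz = 170.1 g
cake flour: (2 tbsp + 1 tsp = 7/3 tbsp) × 3/2 ÷ 16 tbsp/cup × 114 g/cup ≈ 24.9 g
granulated sugar: 1/3 cup × 3/2 = 0.5 cup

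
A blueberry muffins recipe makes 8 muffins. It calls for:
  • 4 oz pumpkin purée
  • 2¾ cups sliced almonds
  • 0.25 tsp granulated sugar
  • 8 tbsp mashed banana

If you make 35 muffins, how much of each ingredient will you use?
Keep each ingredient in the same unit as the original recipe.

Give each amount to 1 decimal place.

Scaling factor: 35/8 = 4.375.
pumpkin purée: 4 oz × 35/8 = 17.5 oz
sliced almonds: 2.75 cup × 35/8 ≈ 12.0 cup
granulated sugar: 0.25 tsp × 35/8 ≈ 1.1 tsp
mashed banana: 8 tbsp × 35/8 = 35.0 tbsp

pumpkin purée: 17.5 oz; sliced almonds: 12.0 cup; granulated sugar: 1.1 tsp; mashed banana: 35.0 tbsp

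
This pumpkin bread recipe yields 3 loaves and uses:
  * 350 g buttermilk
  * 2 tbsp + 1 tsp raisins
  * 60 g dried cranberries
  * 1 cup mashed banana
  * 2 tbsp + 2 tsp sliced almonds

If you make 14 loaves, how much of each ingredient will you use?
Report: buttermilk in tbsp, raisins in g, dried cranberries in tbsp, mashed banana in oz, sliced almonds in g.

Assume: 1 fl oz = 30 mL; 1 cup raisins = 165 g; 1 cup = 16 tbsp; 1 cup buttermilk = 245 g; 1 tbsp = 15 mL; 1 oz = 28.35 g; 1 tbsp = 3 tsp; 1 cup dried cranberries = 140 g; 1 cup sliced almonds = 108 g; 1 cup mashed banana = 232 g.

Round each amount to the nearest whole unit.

buttermilk: 107 tbsp; raisins: 112 g; dried cranberries: 32 tbsp; mashed banana: 38 oz; sliced almonds: 84 g

Scaling factor: 14/3.
buttermilk: 350 g × 14/3 ÷ 245 g/cup × 16 tbsp/cup ≈ 107 tbsp
raisins: (2 tbsp + 1 tsp = 7/3 tbsp) × 14/3 ÷ 16 tbsp/cup × 165 g/cup ≈ 112 g
dried cranberries: 60 g × 14/3 ÷ 140 g/cup × 16 tbsp/cup = 32 tbsp
mashed banana: 1 cup × 14/3 × 232 g/cup ÷ 28.35 g/oz ≈ 38 oz
sliced almonds: (2 tbsp + 2 tsp = 8/3 tbsp) × 14/3 ÷ 16 tbsp/cup × 108 g/cup = 84 g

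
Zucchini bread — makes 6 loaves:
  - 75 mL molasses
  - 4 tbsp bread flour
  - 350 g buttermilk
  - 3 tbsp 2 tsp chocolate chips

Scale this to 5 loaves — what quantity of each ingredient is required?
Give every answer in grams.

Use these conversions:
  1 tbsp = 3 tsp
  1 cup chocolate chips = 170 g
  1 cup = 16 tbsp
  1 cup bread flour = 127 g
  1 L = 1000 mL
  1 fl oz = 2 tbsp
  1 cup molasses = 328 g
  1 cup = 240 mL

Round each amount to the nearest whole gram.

Scaling factor: 5/6.
molasses: 75 mL × 5/6 ÷ 240 mL/cup × 328 g/cup ≈ 85 g
bread flour: 4 tbsp × 5/6 ÷ 16 tbsp/cup × 127 g/cup ≈ 26 g
buttermilk: 350 g × 5/6 ≈ 292 g
chocolate chips: (3 tbsp + 2 tsp = 11/3 tbsp) × 5/6 ÷ 16 tbsp/cup × 170 g/cup ≈ 32 g

molasses: 85 g; bread flour: 26 g; buttermilk: 292 g; chocolate chips: 32 g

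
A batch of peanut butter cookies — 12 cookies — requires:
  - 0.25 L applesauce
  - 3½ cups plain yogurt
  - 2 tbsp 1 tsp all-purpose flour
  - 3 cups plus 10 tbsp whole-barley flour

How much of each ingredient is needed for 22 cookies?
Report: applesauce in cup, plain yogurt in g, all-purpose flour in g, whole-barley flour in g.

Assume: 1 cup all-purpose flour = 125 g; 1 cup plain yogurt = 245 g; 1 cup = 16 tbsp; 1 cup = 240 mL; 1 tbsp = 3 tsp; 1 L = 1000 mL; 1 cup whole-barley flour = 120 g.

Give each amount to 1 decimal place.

Scaling factor: 22/12 = 11/6.
applesauce: 0.25 L × 11/6 × 1000 mL/L ÷ 240 mL/cup ≈ 1.9 cup
plain yogurt: 3.5 cup × 11/6 × 245 g/cup ≈ 1572.1 g
all-purpose flour: (2 tbsp + 1 tsp = 7/3 tbsp) × 11/6 ÷ 16 tbsp/cup × 125 g/cup ≈ 33.4 g
whole-barley flour: (3 cup + 10 tbsp = 3.625 cup) × 11/6 × 120 g/cup = 797.5 g

applesauce: 1.9 cup; plain yogurt: 1572.1 g; all-purpose flour: 33.4 g; whole-barley flour: 797.5 g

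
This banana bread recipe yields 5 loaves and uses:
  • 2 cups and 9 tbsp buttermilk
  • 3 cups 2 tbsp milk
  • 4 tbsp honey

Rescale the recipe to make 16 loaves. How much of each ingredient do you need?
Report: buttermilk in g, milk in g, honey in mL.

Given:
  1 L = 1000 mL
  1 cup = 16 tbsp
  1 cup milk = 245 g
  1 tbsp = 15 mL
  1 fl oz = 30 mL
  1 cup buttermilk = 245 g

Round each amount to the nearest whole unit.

buttermilk: 2009 g; milk: 2450 g; honey: 192 mL

Scaling factor: 16/5 = 3.2.
buttermilk: (2 cup + 9 tbsp = 2.5625 cup) × 16/5 × 245 g/cup = 2009 g
milk: (3 cup + 2 tbsp = 3.125 cup) × 16/5 × 245 g/cup = 2450 g
honey: 4 tbsp × 16/5 × 15 mL/tbsp = 192 mL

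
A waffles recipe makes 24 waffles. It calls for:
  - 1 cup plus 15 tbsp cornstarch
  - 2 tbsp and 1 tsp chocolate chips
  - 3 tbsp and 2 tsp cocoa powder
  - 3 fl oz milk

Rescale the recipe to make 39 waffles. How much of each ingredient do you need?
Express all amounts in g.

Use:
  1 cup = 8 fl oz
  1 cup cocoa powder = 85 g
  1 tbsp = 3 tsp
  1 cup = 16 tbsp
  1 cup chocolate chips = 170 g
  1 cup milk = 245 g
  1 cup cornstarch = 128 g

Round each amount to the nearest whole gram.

cornstarch: 403 g; chocolate chips: 40 g; cocoa powder: 32 g; milk: 149 g

Scaling factor: 39/24 = 13/8 = 1.625.
cornstarch: (1 cup + 15 tbsp = 1.9375 cup) × 13/8 × 128 g/cup = 403 g
chocolate chips: (2 tbsp + 1 tsp = 7/3 tbsp) × 13/8 ÷ 16 tbsp/cup × 170 g/cup ≈ 40 g
cocoa powder: (3 tbsp + 2 tsp = 11/3 tbsp) × 13/8 ÷ 16 tbsp/cup × 85 g/cup ≈ 32 g
milk: 3 fl oz × 13/8 ÷ 8 fl oz/cup × 245 g/cup ≈ 149 g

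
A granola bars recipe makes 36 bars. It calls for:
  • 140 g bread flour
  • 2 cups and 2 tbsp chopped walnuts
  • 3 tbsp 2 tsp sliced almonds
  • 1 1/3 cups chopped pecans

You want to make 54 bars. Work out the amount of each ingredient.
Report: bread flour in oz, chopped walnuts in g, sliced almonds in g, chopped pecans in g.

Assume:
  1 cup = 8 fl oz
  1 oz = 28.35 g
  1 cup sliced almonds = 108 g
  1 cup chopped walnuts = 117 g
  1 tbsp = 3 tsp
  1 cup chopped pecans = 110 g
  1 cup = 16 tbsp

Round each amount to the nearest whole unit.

Scaling factor: 54/36 = 3/2 = 1.5.
bread flour: 140 g × 3/2 ÷ 28.35 g/oz ≈ 7 oz
chopped walnuts: (2 cup + 2 tbsp = 2.125 cup) × 3/2 × 117 g/cup ≈ 373 g
sliced almonds: (3 tbsp + 2 tsp = 11/3 tbsp) × 3/2 ÷ 16 tbsp/cup × 108 g/cup ≈ 37 g
chopped pecans: 4/3 cup × 3/2 × 110 g/cup = 220 g

bread flour: 7 oz; chopped walnuts: 373 g; sliced almonds: 37 g; chopped pecans: 220 g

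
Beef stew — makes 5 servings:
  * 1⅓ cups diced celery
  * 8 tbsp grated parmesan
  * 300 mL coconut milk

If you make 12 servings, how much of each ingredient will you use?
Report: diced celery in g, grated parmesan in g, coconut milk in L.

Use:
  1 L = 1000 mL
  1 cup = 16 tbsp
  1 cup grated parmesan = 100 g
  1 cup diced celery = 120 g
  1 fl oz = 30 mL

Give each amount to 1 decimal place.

Scaling factor: 12/5 = 2.4.
diced celery: 4/3 cup × 12/5 × 120 g/cup = 384.0 g
grated parmesan: 8 tbsp × 12/5 ÷ 16 tbsp/cup × 100 g/cup = 120.0 g
coconut milk: 300 mL × 12/5 ÷ 1000 mL/L ≈ 0.7 L

diced celery: 384.0 g; grated parmesan: 120.0 g; coconut milk: 0.7 L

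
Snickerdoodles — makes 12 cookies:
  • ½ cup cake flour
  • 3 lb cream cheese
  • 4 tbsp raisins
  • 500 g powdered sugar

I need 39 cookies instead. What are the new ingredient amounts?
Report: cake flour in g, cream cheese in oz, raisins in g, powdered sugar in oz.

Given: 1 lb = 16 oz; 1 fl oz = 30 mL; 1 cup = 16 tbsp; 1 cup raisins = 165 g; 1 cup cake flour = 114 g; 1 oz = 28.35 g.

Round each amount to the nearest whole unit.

cake flour: 185 g; cream cheese: 156 oz; raisins: 134 g; powdered sugar: 57 oz

Scaling factor: 39/12 = 13/4 = 3.25.
cake flour: 0.5 cup × 13/4 × 114 g/cup ≈ 185 g
cream cheese: 3 lb × 13/4 × 16 oz/lb = 156 oz
raisins: 4 tbsp × 13/4 ÷ 16 tbsp/cup × 165 g/cup ≈ 134 g
powdered sugar: 500 g × 13/4 ÷ 28.35 g/oz ≈ 57 oz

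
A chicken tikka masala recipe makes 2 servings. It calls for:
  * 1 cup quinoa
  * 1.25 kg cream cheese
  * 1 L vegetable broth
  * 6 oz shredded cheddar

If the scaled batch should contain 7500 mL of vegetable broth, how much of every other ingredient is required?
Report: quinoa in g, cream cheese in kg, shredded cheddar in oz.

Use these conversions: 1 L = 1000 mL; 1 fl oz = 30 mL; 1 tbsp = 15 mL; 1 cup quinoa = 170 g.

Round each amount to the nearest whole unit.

The original recipe has 1000 mL of vegetable broth, so the scaling factor is 7500 ÷ 1000 = 15/2 = 7.5.
quinoa: 1 cup × 15/2 × 170 g/cup = 1275 g
cream cheese: 1.25 kg × 15/2 ≈ 9 kg
shredded cheddar: 6 oz × 15/2 = 45 oz

quinoa: 1275 g; cream cheese: 9 kg; shredded cheddar: 45 oz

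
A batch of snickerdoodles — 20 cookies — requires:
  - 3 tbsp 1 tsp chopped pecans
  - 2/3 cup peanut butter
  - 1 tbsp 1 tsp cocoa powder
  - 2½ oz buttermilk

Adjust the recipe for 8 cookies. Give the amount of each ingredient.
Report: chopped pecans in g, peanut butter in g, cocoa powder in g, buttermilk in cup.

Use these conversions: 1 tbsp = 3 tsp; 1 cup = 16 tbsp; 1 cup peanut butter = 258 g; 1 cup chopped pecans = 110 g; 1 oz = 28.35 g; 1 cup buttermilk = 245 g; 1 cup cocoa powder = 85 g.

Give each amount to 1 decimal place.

Scaling factor: 8/20 = 2/5 = 0.4.
chopped pecans: (3 tbsp + 1 tsp = 10/3 tbsp) × 2/5 ÷ 16 tbsp/cup × 110 g/cup ≈ 9.2 g
peanut butter: 2/3 cup × 2/5 × 258 g/cup = 68.8 g
cocoa powder: (1 tbsp + 1 tsp = 4/3 tbsp) × 2/5 ÷ 16 tbsp/cup × 85 g/cup ≈ 2.8 g
buttermilk: 2.5 oz × 2/5 × 28.35 g/oz ÷ 245 g/cup ≈ 0.1 cup

chopped pecans: 9.2 g; peanut butter: 68.8 g; cocoa powder: 2.8 g; buttermilk: 0.1 cup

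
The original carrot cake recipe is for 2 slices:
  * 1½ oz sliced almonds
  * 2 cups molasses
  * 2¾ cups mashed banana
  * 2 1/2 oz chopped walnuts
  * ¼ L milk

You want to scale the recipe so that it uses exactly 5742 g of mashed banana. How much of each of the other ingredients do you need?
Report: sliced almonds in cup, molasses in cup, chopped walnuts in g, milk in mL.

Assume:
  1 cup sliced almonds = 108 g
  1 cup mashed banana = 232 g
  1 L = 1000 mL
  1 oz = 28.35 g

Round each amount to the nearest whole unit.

sliced almonds: 4 cup; molasses: 18 cup; chopped walnuts: 638 g; milk: 2250 mL

The original recipe has 638 g of mashed banana, so the scaling factor is 5742 ÷ 638 = 9.
sliced almonds: 1.5 oz × 9 × 28.35 g/oz ÷ 108 g/cup ≈ 4 cup
molasses: 2 cup × 9 = 18 cup
chopped walnuts: 2.5 oz × 9 × 28.35 g/oz ≈ 638 g
milk: 0.25 L × 9 × 1000 mL/L = 2250 mL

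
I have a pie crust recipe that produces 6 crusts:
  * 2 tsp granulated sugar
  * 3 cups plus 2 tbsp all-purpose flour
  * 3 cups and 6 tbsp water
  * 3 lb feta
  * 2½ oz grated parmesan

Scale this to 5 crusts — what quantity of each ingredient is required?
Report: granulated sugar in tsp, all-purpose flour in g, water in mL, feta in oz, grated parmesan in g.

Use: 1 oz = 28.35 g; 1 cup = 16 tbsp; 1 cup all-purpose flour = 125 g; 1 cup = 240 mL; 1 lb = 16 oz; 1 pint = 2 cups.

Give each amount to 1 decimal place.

Scaling factor: 5/6.
granulated sugar: 2 tsp × 5/6 ≈ 1.7 tsp
all-purpose flour: (3 cup + 2 tbsp = 3.125 cup) × 5/6 × 125 g/cup ≈ 325.5 g
water: (3 cup + 6 tbsp = 3.375 cup) × 5/6 × 240 mL/cup = 675.0 mL
feta: 3 lb × 5/6 × 16 oz/lb = 40.0 oz
grated parmesan: 2.5 oz × 5/6 × 28.35 g/oz ≈ 59.1 g

granulated sugar: 1.7 tsp; all-purpose flour: 325.5 g; water: 675.0 mL; feta: 40.0 oz; grated parmesan: 59.1 g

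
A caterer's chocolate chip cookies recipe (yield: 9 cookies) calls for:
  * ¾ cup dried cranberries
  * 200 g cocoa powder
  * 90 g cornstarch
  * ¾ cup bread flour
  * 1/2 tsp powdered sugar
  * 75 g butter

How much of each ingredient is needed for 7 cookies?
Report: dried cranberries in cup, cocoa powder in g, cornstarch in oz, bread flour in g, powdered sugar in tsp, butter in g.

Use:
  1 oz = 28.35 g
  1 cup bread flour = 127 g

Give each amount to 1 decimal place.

dried cranberries: 0.6 cup; cocoa powder: 155.6 g; cornstarch: 2.5 oz; bread flour: 74.1 g; powdered sugar: 0.4 tsp; butter: 58.3 g

Scaling factor: 7/9.
dried cranberries: 0.75 cup × 7/9 ≈ 0.6 cup
cocoa powder: 200 g × 7/9 ≈ 155.6 g
cornstarch: 90 g × 7/9 ÷ 28.35 g/oz ≈ 2.5 oz
bread flour: 0.75 cup × 7/9 × 127 g/cup ≈ 74.1 g
powdered sugar: 0.5 tsp × 7/9 ≈ 0.4 tsp
butter: 75 g × 7/9 ≈ 58.3 g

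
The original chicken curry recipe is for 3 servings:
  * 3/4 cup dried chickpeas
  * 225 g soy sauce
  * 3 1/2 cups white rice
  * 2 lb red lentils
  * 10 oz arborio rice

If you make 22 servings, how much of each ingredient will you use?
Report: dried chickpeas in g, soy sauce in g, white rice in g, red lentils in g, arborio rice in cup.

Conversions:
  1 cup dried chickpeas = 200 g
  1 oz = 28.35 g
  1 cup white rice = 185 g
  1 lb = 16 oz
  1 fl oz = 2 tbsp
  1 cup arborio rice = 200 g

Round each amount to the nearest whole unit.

dried chickpeas: 1100 g; soy sauce: 1650 g; white rice: 4748 g; red lentils: 6653 g; arborio rice: 10 cup

Scaling factor: 22/3.
dried chickpeas: 0.75 cup × 22/3 × 200 g/cup = 1100 g
soy sauce: 225 g × 22/3 = 1650 g
white rice: 3.5 cup × 22/3 × 185 g/cup ≈ 4748 g
red lentils: 2 lb × 22/3 × 16 oz/lb × 28.35 g/oz ≈ 6653 g
arborio rice: 10 oz × 22/3 × 28.35 g/oz ÷ 200 g/cup ≈ 10 cup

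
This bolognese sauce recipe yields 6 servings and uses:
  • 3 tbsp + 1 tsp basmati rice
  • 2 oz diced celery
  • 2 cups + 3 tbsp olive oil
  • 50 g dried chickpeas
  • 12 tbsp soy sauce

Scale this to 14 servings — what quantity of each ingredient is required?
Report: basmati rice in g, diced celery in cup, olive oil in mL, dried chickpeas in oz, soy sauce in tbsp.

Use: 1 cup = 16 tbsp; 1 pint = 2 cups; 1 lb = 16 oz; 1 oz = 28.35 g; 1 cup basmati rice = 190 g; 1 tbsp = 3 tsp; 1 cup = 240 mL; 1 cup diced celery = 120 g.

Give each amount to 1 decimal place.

basmati rice: 92.4 g; diced celery: 1.1 cup; olive oil: 1225.0 mL; dried chickpeas: 4.1 oz; soy sauce: 28.0 tbsp

Scaling factor: 14/6 = 7/3.
basmati rice: (3 tbsp + 1 tsp = 10/3 tbsp) × 7/3 ÷ 16 tbsp/cup × 190 g/cup ≈ 92.4 g
diced celery: 2 oz × 7/3 × 28.35 g/oz ÷ 120 g/cup ≈ 1.1 cup
olive oil: (2 cup + 3 tbsp = 2.1875 cup) × 7/3 × 240 mL/cup = 1225.0 mL
dried chickpeas: 50 g × 7/3 ÷ 28.35 g/oz ≈ 4.1 oz
soy sauce: 12 tbsp × 7/3 = 28.0 tbsp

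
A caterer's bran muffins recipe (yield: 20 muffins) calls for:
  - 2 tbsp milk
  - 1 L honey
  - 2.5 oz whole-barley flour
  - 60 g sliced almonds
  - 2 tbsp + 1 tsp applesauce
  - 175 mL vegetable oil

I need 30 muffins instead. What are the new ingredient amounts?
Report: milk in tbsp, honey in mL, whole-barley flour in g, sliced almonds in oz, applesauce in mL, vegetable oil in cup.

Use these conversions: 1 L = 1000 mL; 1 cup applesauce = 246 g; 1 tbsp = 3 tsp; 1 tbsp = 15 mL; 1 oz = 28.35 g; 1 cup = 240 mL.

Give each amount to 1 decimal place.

Scaling factor: 30/20 = 3/2 = 1.5.
milk: 2 tbsp × 3/2 = 3.0 tbsp
honey: 1 L × 3/2 × 1000 mL/L = 1500.0 mL
whole-barley flour: 2.5 oz × 3/2 × 28.35 g/oz ≈ 106.3 g
sliced almonds: 60 g × 3/2 ÷ 28.35 g/oz ≈ 3.2 oz
applesauce: (2 tbsp + 1 tsp = 7/3 tbsp) × 3/2 × 15 mL/tbsp = 52.5 mL
vegetable oil: 175 mL × 3/2 ÷ 240 mL/cup ≈ 1.1 cup

milk: 3.0 tbsp; honey: 1500.0 mL; whole-barley flour: 106.3 g; sliced almonds: 3.2 oz; applesauce: 52.5 mL; vegetable oil: 1.1 cup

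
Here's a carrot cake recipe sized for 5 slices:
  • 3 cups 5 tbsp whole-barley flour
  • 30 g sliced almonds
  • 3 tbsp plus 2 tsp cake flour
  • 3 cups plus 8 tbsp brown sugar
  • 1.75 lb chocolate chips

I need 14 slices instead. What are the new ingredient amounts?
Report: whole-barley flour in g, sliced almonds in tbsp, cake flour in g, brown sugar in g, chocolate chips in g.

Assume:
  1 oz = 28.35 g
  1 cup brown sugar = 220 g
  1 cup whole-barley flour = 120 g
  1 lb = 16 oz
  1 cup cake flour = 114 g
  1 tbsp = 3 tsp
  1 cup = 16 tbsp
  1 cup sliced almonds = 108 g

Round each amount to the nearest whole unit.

whole-barley flour: 1113 g; sliced almonds: 12 tbsp; cake flour: 73 g; brown sugar: 2156 g; chocolate chips: 2223 g

Scaling factor: 14/5 = 2.8.
whole-barley flour: (3 cup + 5 tbsp = 3.3125 cup) × 14/5 × 120 g/cup = 1113 g
sliced almonds: 30 g × 14/5 ÷ 108 g/cup × 16 tbsp/cup ≈ 12 tbsp
cake flour: (3 tbsp + 2 tsp = 11/3 tbsp) × 14/5 ÷ 16 tbsp/cup × 114 g/cup ≈ 73 g
brown sugar: (3 cup + 8 tbsp = 3.5 cup) × 14/5 × 220 g/cup = 2156 g
chocolate chips: 1.75 lb × 14/5 × 16 oz/lb × 28.35 g/oz ≈ 2223 g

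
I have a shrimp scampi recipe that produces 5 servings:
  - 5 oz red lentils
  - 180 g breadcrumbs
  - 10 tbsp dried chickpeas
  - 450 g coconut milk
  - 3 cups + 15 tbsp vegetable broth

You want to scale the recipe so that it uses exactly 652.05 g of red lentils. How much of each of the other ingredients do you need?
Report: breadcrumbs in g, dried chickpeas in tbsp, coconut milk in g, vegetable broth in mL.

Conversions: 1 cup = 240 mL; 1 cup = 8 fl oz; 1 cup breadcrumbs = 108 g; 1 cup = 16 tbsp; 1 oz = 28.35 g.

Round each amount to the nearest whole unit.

breadcrumbs: 828 g; dried chickpeas: 46 tbsp; coconut milk: 2070 g; vegetable broth: 4347 mL

The original recipe has 141.75 g of red lentils, so the scaling factor is 652.05 ÷ 141.75 = 23/5 = 4.6.
breadcrumbs: 180 g × 23/5 = 828 g
dried chickpeas: 10 tbsp × 23/5 = 46 tbsp
coconut milk: 450 g × 23/5 = 2070 g
vegetable broth: (3 cup + 15 tbsp = 3.9375 cup) × 23/5 × 240 mL/cup = 4347 mL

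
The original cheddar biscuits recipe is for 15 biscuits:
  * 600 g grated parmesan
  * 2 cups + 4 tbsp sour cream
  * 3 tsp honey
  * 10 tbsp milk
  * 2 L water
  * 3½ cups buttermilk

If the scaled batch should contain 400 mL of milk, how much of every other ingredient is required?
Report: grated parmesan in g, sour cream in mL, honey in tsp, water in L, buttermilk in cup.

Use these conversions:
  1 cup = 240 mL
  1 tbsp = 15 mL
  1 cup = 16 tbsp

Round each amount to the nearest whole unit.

grated parmesan: 1600 g; sour cream: 1440 mL; honey: 8 tsp; water: 5 L; buttermilk: 9 cup

The original recipe has 150 mL of milk, so the scaling factor is 400 ÷ 150 = 8/3.
grated parmesan: 600 g × 8/3 = 1600 g
sour cream: (2 cup + 4 tbsp = 2.25 cup) × 8/3 × 240 mL/cup = 1440 mL
honey: 3 tsp × 8/3 = 8 tsp
water: 2 L × 8/3 ≈ 5 L
buttermilk: 3.5 cup × 8/3 ≈ 9 cup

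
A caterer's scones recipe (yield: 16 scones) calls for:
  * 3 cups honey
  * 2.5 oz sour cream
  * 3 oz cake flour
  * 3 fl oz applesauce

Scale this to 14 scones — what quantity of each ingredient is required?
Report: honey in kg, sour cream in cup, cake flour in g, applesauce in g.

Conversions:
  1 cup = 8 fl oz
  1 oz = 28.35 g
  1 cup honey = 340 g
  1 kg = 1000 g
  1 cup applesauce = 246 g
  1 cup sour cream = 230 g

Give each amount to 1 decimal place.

honey: 0.9 kg; sour cream: 0.3 cup; cake flour: 74.4 g; applesauce: 80.7 g

Scaling factor: 14/16 = 7/8 = 0.875.
honey: 3 cup × 7/8 × 340 g/cup ÷ 1000 g/kg ≈ 0.9 kg
sour cream: 2.5 oz × 7/8 × 28.35 g/oz ÷ 230 g/cup ≈ 0.3 cup
cake flour: 3 oz × 7/8 × 28.35 g/oz ≈ 74.4 g
applesauce: 3 fl oz × 7/8 ÷ 8 fl oz/cup × 246 g/cup ≈ 80.7 g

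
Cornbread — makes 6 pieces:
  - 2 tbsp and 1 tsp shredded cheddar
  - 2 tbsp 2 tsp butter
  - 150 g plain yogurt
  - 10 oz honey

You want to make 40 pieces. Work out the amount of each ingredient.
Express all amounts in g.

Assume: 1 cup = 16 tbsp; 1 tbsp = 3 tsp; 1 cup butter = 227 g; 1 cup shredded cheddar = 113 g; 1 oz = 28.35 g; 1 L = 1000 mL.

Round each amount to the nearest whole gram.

Scaling factor: 40/6 = 20/3.
shredded cheddar: (2 tbsp + 1 tsp = 7/3 tbsp) × 20/3 ÷ 16 tbsp/cup × 113 g/cup ≈ 110 g
butter: (2 tbsp + 2 tsp = 8/3 tbsp) × 20/3 ÷ 16 tbsp/cup × 227 g/cup ≈ 252 g
plain yogurt: 150 g × 20/3 = 1000 g
honey: 10 oz × 20/3 × 28.35 g/oz = 1890 g

shredded cheddar: 110 g; butter: 252 g; plain yogurt: 1000 g; honey: 1890 g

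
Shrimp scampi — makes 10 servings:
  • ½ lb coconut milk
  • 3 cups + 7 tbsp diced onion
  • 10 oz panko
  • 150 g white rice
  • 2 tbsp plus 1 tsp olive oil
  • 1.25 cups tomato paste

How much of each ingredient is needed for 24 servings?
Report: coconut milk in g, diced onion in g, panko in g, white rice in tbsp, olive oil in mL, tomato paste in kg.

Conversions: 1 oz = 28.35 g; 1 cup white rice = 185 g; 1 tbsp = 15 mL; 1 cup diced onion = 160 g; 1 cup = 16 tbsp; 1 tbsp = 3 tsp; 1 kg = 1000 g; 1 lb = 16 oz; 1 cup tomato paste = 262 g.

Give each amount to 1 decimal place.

Scaling factor: 24/10 = 12/5 = 2.4.
coconut milk: 0.5 lb × 12/5 × 16 oz/lb × 28.35 g/oz ≈ 544.3 g
diced onion: (3 cup + 7 tbsp = 3.4375 cup) × 12/5 × 160 g/cup = 1320.0 g
panko: 10 oz × 12/5 × 28.35 g/oz = 680.4 g
white rice: 150 g × 12/5 ÷ 185 g/cup × 16 tbsp/cup ≈ 31.1 tbsp
olive oil: (2 tbsp + 1 tsp = 7/3 tbsp) × 12/5 × 15 mL/tbsp = 84.0 mL
tomato paste: 1.25 cup × 12/5 × 262 g/cup ÷ 1000 g/kg ≈ 0.8 kg

coconut milk: 544.3 g; diced onion: 1320.0 g; panko: 680.4 g; white rice: 31.1 tbsp; olive oil: 84.0 mL; tomato paste: 0.8 kg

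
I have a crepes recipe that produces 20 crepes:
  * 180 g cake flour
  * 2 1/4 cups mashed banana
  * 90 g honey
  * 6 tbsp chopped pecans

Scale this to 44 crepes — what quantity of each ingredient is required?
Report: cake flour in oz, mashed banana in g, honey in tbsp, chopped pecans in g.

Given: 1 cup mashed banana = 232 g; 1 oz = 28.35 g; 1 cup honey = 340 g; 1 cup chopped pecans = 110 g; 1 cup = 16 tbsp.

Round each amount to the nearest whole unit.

Scaling factor: 44/20 = 11/5 = 2.2.
cake flour: 180 g × 11/5 ÷ 28.35 g/oz ≈ 14 oz
mashed banana: 2.25 cup × 11/5 × 232 g/cup ≈ 1148 g
honey: 90 g × 11/5 ÷ 340 g/cup × 16 tbsp/cup ≈ 9 tbsp
chopped pecans: 6 tbsp × 11/5 ÷ 16 tbsp/cup × 110 g/cup ≈ 91 g

cake flour: 14 oz; mashed banana: 1148 g; honey: 9 tbsp; chopped pecans: 91 g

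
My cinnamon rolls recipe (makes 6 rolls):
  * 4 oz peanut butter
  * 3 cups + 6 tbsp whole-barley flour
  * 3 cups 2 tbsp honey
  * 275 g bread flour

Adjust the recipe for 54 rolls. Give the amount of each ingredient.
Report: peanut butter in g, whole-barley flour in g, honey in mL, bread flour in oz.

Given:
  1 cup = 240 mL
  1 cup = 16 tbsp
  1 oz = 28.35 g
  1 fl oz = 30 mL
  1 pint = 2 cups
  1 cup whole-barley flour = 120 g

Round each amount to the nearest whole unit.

peanut butter: 1021 g; whole-barley flour: 3645 g; honey: 6750 mL; bread flour: 87 oz

Scaling factor: 54/6 = 9.
peanut butter: 4 oz × 9 × 28.35 g/oz ≈ 1021 g
whole-barley flour: (3 cup + 6 tbsp = 3.375 cup) × 9 × 120 g/cup = 3645 g
honey: (3 cup + 2 tbsp = 3.125 cup) × 9 × 240 mL/cup = 6750 mL
bread flour: 275 g × 9 ÷ 28.35 g/oz ≈ 87 oz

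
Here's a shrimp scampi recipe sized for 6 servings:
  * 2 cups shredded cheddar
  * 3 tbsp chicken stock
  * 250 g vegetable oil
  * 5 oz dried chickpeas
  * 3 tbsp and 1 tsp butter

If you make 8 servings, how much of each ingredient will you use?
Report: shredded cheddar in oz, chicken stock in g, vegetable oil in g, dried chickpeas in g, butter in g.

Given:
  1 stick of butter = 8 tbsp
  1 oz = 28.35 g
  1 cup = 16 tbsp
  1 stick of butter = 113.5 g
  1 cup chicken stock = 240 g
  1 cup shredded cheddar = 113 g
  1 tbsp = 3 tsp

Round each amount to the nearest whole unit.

shredded cheddar: 11 oz; chicken stock: 60 g; vegetable oil: 333 g; dried chickpeas: 189 g; butter: 63 g

Scaling factor: 8/6 = 4/3.
shredded cheddar: 2 cup × 4/3 × 113 g/cup ÷ 28.35 g/oz ≈ 11 oz
chicken stock: 3 tbsp × 4/3 ÷ 16 tbsp/cup × 240 g/cup = 60 g
vegetable oil: 250 g × 4/3 ≈ 333 g
dried chickpeas: 5 oz × 4/3 × 28.35 g/oz = 189 g
butter: (3 tbsp + 1 tsp = 10/3 tbsp) × 4/3 ÷ 8 tbsp/stick × 113.5 g/stick ≈ 63 g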